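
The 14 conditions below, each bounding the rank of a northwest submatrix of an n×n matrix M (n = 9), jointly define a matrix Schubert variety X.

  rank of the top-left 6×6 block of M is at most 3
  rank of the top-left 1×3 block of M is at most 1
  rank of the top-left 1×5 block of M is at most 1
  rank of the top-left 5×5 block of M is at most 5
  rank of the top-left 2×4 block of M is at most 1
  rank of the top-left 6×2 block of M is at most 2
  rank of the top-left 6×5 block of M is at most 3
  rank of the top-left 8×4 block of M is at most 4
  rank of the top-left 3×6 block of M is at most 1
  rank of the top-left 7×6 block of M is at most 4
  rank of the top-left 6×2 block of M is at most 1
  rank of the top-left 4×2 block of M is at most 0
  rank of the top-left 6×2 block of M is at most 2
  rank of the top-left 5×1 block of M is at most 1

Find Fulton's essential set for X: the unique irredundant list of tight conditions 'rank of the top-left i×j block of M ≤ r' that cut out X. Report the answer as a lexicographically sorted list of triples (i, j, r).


Rank table r_w(9×9) implied by the 14 constraints:

  0 0 1 1 1 1 1 1 1
  0 0 1 1 1 1 2 2 2
  0 0 1 1 1 1 2 3 3
  0 0 1 2 2 2 3 4 4
  1 1 2 3 3 3 4 5 5
  1 1 2 3 3 3 4 5 6
  1 2 3 4 4 4 5 6 7
  1 2 3 4 5 5 6 7 8
  1 2 3 4 5 6 7 8 9

hence w(1..9) = (3, 7, 8, 4, 1, 9, 2, 5, 6).

Fulton essential set (4 of the 17 Rothe cells):

[(3, 6, 1), (4, 2, 0), (6, 2, 1), (6, 6, 3)]


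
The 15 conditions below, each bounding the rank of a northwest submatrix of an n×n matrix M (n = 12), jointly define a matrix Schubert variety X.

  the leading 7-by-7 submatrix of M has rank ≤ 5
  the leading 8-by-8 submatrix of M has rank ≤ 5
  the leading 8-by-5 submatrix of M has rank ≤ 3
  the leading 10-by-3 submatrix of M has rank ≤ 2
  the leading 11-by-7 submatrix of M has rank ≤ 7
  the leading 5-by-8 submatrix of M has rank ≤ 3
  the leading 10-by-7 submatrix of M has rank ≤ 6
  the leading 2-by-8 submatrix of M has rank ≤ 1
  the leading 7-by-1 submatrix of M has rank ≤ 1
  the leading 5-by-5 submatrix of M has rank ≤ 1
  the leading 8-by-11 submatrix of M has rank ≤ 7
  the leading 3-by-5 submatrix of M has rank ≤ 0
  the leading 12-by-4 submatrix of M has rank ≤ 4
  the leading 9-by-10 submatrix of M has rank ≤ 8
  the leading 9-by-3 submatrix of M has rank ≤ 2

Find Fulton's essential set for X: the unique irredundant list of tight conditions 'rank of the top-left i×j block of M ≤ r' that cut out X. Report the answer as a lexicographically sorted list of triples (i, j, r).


Rank table r_w(12×12) implied by the 15 constraints:

  row 1: 0 | 0 | 0 | 0 | 0 | 1 | 1 | 1 | 1 | 1 | 1 | 1
  row 2: 0 | 0 | 0 | 0 | 0 | 1 | 1 | 1 | 2 | 2 | 2 | 2
  row 3: 0 | 0 | 0 | 0 | 0 | 1 | 2 | 2 | 3 | 3 | 3 | 3
  row 4: 1 | 1 | 1 | 1 | 1 | 2 | 3 | 3 | 4 | 4 | 4 | 4
  row 5: 1 | 1 | 1 | 1 | 1 | 2 | 3 | 3 | 4 | 5 | 5 | 5
  row 6: 1 | 2 | 2 | 2 | 2 | 3 | 4 | 4 | 5 | 6 | 6 | 6
  row 7: 1 | 2 | 2 | 3 | 3 | 4 | 5 | 5 | 6 | 7 | 7 | 7
  row 8: 1 | 2 | 2 | 3 | 3 | 4 | 5 | 5 | 6 | 7 | 7 | 8
  row 9: 1 | 2 | 2 | 3 | 4 | 5 | 6 | 6 | 7 | 8 | 8 | 9
  row 10: 1 | 2 | 2 | 3 | 4 | 5 | 6 | 7 | 8 | 9 | 9 | 10
  row 11: 1 | 2 | 3 | 4 | 5 | 6 | 7 | 8 | 9 | 10 | 10 | 11
  row 12: 1 | 2 | 3 | 4 | 5 | 6 | 7 | 8 | 9 | 10 | 11 | 12

hence w(1..12) = (6, 9, 7, 1, 10, 2, 4, 12, 5, 8, 3, 11).

Rothe diagram D(w) (29 cells), 8 SE-corners (essential conditions):

[(2, 8, 1), (3, 5, 0), (5, 5, 1), (5, 8, 3), (8, 5, 3), (8, 8, 5), (8, 11, 7), (10, 3, 2)]


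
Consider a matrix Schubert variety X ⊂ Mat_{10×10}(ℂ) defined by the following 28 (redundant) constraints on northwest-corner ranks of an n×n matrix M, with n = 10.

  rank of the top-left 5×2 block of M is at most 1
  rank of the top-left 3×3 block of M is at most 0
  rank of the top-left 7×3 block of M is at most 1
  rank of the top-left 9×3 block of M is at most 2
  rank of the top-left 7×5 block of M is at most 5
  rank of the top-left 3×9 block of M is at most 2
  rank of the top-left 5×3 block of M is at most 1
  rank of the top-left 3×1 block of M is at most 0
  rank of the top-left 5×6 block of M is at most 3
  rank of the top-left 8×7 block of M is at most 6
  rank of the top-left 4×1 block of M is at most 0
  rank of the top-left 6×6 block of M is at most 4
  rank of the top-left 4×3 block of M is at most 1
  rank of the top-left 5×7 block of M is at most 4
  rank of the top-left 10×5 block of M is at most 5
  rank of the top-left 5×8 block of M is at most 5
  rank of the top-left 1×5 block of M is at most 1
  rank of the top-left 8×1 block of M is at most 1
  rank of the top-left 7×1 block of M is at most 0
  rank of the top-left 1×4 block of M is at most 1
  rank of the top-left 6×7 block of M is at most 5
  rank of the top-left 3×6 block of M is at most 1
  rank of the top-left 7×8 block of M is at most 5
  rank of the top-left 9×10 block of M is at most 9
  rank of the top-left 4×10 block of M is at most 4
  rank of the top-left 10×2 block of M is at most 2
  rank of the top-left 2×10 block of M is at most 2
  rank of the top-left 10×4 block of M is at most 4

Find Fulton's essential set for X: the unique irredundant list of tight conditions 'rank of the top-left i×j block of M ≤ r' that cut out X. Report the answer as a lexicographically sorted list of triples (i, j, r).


Rank table r_w(10×10) implied by the 28 constraints:

  0, 0, 0, 1, 1, 1, 1, 1, 1, 1
  0, 0, 0, 1, 1, 1, 2, 2, 2, 2
  0, 0, 0, 1, 1, 1, 2, 2, 2, 3
  0, 1, 1, 2, 2, 2, 3, 3, 3, 4
  0, 1, 1, 2, 3, 3, 4, 4, 4, 5
  0, 1, 1, 2, 3, 4, 5, 5, 5, 6
  0, 1, 1, 2, 3, 4, 5, 5, 6, 7
  1, 2, 2, 3, 4, 5, 6, 6, 7, 8
  1, 2, 2, 3, 4, 5, 6, 7, 8, 9
  1, 2, 3, 4, 5, 6, 7, 8, 9, 10

the unique w with this rank table is (4, 7, 10, 2, 5, 6, 9, 1, 8, 3).

|D(w)|=24, |Ess(w)|=7:

[(3, 3, 0), (3, 6, 1), (3, 9, 2), (7, 1, 0), (7, 3, 1), (7, 8, 5), (9, 3, 2)]


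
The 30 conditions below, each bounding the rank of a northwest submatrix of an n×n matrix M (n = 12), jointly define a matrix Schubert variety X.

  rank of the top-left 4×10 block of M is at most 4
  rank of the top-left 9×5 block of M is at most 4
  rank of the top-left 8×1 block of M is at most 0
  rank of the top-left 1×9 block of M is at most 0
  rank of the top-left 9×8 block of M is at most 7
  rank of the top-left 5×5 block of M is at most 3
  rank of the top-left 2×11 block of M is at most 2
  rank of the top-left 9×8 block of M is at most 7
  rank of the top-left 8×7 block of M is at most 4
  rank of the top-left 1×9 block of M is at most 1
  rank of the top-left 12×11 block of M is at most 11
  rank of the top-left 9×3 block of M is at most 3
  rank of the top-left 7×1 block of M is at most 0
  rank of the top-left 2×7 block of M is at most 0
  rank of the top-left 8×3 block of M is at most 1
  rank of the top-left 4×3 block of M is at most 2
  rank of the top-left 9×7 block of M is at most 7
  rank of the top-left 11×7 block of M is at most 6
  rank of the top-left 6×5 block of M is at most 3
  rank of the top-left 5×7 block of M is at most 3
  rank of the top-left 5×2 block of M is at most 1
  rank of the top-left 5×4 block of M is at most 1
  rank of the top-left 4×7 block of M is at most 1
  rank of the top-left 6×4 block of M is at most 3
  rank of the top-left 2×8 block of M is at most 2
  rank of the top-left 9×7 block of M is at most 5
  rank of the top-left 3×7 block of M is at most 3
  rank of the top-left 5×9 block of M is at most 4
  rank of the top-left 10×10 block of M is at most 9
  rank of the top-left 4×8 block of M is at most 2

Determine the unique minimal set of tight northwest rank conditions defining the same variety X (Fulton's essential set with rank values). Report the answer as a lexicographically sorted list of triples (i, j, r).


Rank table r_w(12×12) implied by the 30 constraints:

  0 | 0 | 0 | 0 | 0 | 0 | 0 | 0 | 0 | 1 | 1 | 1
  0 | 0 | 0 | 0 | 0 | 0 | 0 | 1 | 1 | 2 | 2 | 2
  0 | 1 | 1 | 1 | 1 | 1 | 1 | 2 | 2 | 3 | 3 | 3
  0 | 1 | 1 | 1 | 1 | 1 | 1 | 2 | 3 | 4 | 4 | 4
  0 | 1 | 1 | 1 | 2 | 2 | 2 | 3 | 4 | 5 | 5 | 5
  0 | 1 | 1 | 2 | 3 | 3 | 3 | 4 | 5 | 6 | 6 | 6
  0 | 1 | 1 | 2 | 3 | 4 | 4 | 5 | 6 | 7 | 7 | 7
  0 | 1 | 1 | 2 | 3 | 4 | 4 | 5 | 6 | 7 | 8 | 8
  1 | 2 | 2 | 3 | 4 | 5 | 5 | 6 | 7 | 8 | 9 | 9
  1 | 2 | 3 | 4 | 5 | 6 | 6 | 7 | 8 | 9 | 10 | 10
  1 | 2 | 3 | 4 | 5 | 6 | 6 | 7 | 8 | 9 | 10 | 11
  1 | 2 | 3 | 4 | 5 | 6 | 7 | 8 | 9 | 10 | 11 | 12

so w = (10, 8, 2, 9, 5, 4, 6, 11, 1, 3, 12, 7).

Rothe diagram D(w) (34 cells), 8 SE-corners (essential conditions):

[(1, 9, 0), (2, 7, 0), (4, 7, 1), (5, 4, 1), (8, 1, 0), (8, 3, 1), (8, 7, 4), (11, 7, 6)]


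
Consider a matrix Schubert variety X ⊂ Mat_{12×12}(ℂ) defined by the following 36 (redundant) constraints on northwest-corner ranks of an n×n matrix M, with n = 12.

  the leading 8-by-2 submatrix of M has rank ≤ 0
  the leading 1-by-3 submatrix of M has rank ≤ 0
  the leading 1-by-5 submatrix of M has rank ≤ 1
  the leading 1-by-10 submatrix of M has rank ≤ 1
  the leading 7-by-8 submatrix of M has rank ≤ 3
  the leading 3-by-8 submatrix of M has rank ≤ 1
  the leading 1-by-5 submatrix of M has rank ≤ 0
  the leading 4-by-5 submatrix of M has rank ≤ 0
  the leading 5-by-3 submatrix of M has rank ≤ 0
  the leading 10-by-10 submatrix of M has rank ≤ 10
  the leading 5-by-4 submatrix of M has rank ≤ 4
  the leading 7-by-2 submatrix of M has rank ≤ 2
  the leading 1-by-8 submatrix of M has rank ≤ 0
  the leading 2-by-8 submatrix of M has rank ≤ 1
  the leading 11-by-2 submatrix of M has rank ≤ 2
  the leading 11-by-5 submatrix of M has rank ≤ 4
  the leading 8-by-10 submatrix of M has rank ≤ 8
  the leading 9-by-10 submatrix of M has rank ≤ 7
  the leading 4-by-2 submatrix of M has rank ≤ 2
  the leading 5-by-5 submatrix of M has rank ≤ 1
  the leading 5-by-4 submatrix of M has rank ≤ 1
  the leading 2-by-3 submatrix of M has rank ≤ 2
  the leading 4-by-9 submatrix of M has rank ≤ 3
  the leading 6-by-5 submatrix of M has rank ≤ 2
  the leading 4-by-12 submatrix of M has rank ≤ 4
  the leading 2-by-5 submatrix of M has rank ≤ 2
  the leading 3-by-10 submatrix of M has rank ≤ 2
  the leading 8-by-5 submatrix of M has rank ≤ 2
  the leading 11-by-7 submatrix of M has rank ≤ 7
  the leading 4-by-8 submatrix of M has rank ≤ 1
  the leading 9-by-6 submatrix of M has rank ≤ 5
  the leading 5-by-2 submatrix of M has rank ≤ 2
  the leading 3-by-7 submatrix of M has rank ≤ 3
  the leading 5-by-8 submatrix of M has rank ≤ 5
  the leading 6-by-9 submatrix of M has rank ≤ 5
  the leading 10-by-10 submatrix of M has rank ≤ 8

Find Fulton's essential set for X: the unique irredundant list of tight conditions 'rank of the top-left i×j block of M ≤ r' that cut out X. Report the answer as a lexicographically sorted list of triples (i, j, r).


The tightest implied rank at each (i,j), from the 36 conditions:

  row 1: 0  0  0  0  0  0  0  0  1  1  1  1
  row 2: 0  0  0  0  0  1  1  1  2  2  2  2
  row 3: 0  0  0  0  0  1  1  1  2  2  3  3
  row 4: 0  0  0  0  0  1  1  1  2  3  4  4
  row 5: 0  0  0  1  1  2  2  2  3  4  5  5
  row 6: 0  0  1  2  2  3  3  3  4  5  6  6
  row 7: 0  0  1  2  2  3  3  3  4  5  6  7
  row 8: 0  0  1  2  2  3  4  4  5  6  7  8
  row 9: 1  1  2  3  3  4  5  5  6  7  8  9
  row 10: 1  2  3  4  4  5  6  6  7  8  9  10
  row 11: 1  2  3  4  4  5  6  7  8  9  10  11
  row 12: 1  2  3  4  5  6  7  8  9  10  11  12

so w = (9, 6, 11, 10, 4, 3, 12, 7, 1, 2, 8, 5).

D(w) has 42 cells with 9 SE-corners; essential set:

[(1, 8, 0), (3, 10, 2), (4, 5, 0), (4, 8, 1), (5, 3, 0), (7, 8, 3), (8, 2, 0), (8, 5, 2), (11, 5, 4)]


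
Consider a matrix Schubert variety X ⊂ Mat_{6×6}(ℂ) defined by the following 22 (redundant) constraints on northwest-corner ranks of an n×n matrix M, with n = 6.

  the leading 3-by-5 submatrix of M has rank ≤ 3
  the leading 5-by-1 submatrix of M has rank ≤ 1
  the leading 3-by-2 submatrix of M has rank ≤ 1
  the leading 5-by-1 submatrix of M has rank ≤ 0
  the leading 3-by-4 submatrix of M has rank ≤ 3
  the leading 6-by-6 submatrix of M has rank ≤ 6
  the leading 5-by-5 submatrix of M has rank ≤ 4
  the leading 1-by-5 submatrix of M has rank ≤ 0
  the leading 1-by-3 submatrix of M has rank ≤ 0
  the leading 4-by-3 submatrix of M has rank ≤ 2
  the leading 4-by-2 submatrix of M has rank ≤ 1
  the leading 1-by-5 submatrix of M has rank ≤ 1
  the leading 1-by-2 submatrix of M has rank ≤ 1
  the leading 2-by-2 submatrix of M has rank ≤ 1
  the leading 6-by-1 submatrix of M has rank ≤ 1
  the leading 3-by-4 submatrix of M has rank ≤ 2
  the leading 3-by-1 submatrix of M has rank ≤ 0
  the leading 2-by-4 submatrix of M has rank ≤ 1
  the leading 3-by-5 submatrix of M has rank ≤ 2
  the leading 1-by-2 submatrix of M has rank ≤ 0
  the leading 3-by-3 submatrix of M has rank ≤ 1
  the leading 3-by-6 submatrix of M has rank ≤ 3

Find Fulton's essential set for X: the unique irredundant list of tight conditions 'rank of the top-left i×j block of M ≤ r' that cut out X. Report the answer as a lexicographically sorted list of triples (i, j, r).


Recovering R(i,j) via the rank-extension bound from the 22 conditions:

  0, 0, 0, 0, 0, 1
  0, 1, 1, 1, 1, 2
  0, 1, 1, 2, 2, 3
  0, 1, 2, 3, 3, 4
  0, 1, 2, 3, 4, 5
  1, 2, 3, 4, 5, 6

second differences of R give the permutation w = (6, 2, 4, 3, 5, 1).

D(w) has 10 cells with 3 SE-corners; essential set:

[(1, 5, 0), (3, 3, 1), (5, 1, 0)]


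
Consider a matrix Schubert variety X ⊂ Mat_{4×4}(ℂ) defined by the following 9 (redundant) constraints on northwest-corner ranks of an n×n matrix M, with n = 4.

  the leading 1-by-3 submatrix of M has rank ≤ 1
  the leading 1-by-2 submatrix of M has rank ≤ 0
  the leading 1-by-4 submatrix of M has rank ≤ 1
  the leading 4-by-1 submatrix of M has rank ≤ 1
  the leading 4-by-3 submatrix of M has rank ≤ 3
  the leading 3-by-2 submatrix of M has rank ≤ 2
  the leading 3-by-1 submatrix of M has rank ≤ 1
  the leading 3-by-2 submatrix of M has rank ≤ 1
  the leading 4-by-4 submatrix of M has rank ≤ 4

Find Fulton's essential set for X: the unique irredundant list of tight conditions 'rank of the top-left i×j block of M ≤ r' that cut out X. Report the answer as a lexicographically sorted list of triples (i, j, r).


Recovering R(i,j) via the rank-extension bound from the 9 conditions:

  0 0 1 1
  1 1 2 2
  1 1 2 3
  1 2 3 4

second differences of R give the permutation w = (3, 1, 4, 2).

|D(w)|=3, |Ess(w)|=2:

[(1, 2, 0), (3, 2, 1)]


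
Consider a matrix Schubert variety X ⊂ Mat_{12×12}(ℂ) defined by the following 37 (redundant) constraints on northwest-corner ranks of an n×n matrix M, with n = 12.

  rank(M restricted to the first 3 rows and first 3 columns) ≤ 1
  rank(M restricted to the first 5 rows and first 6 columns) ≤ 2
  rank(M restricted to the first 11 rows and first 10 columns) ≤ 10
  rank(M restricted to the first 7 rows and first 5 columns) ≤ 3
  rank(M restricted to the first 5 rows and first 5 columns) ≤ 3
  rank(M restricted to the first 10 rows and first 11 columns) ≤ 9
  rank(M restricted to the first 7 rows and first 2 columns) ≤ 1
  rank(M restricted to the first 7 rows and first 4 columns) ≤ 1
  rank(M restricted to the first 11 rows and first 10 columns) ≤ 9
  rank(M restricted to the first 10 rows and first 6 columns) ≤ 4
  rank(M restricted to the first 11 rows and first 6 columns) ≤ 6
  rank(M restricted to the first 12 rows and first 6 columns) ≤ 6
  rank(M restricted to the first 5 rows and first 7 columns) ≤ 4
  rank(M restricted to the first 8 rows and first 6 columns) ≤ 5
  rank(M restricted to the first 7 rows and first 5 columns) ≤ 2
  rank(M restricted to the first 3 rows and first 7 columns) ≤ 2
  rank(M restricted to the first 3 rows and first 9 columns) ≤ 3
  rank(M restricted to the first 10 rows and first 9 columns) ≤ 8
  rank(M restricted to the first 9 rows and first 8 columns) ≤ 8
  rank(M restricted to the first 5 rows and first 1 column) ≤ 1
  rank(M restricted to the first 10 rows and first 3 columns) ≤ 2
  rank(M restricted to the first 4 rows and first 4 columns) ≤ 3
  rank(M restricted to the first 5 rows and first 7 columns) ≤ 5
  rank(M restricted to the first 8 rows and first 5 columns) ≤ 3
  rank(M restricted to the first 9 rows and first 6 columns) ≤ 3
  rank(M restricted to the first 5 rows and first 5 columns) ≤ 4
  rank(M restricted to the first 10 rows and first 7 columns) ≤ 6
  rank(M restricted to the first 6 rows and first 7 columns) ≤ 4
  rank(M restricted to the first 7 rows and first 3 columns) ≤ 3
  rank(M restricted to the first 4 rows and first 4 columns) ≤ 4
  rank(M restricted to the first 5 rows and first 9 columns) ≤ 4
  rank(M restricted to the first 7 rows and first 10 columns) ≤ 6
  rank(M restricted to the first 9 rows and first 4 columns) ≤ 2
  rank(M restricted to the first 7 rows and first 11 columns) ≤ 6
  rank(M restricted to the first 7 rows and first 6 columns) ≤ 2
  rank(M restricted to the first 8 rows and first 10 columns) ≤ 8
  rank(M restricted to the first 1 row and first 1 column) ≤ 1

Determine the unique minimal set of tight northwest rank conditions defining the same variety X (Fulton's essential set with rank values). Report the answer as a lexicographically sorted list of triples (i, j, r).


Recovering R(i,j) via the rank-extension bound from the 37 conditions:

  1  1  1  1  1  1  1  1  1  1  1  1
  1  1  1  1  2  2  2  2  2  2  2  2
  1  1  1  1  2  2  2  3  3  3  3  3
  1  1  1  1  2  2  3  4  4  4  4  4
  1  1  1  1  2  2  3  4  4  5  5  5
  1  1  1  1  2  2  3  4  5  6  6  6
  1  1  1  1  2  2  3  4  5  6  6  7
  1  2  2  2  3  3  4  5  6  7  7  8
  1  2  2  2  3  3  4  5  6  7  8  9
  1  2  2  3  4  4  5  6  7  8  9  10
  1  2  3  4  5  5  6  7  8  9  10  11
  1  2  3  4  5  6  7  8  9  10  11  12

giving w = (1, 5, 8, 7, 10, 9, 12, 2, 11, 4, 3, 6) via Δ²R.

Rothe diagram D(w) (30 cells), 8 SE-corners (essential conditions):

[(3, 7, 2), (5, 9, 4), (7, 4, 1), (7, 6, 2), (7, 11, 6), (9, 4, 2), (9, 6, 3), (10, 3, 2)]


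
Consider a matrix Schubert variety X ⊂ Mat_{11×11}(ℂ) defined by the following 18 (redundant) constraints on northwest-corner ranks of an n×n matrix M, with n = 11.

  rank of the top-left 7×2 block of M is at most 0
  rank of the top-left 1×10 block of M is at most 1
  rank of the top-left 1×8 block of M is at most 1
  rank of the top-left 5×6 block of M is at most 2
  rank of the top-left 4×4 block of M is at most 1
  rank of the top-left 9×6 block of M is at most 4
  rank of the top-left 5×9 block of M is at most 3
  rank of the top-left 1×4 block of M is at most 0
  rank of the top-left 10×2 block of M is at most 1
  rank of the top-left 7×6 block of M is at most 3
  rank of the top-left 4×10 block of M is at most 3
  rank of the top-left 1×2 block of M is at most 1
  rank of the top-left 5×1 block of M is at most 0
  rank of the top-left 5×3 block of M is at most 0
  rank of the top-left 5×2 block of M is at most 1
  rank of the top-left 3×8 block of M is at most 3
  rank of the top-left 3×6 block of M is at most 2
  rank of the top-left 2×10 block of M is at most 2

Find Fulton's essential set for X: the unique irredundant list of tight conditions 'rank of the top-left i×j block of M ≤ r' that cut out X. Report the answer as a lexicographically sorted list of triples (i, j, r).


Reconstructing r_w from the 18 given conditions:

  R[1]: 0, 0, 0, 0, 1, 1, 1, 1, 1, 1, 1
  R[2]: 0, 0, 0, 1, 2, 2, 2, 2, 2, 2, 2
  R[3]: 0, 0, 0, 1, 2, 2, 3, 3, 3, 3, 3
  R[4]: 0, 0, 0, 1, 2, 2, 3, 3, 3, 3, 4
  R[5]: 0, 0, 0, 1, 2, 2, 3, 3, 3, 4, 5
  R[6]: 0, 0, 1, 2, 3, 3, 4, 4, 4, 5, 6
  R[7]: 0, 0, 1, 2, 3, 3, 4, 5, 5, 6, 7
  R[8]: 1, 1, 2, 3, 4, 4, 5, 6, 6, 7, 8
  R[9]: 1, 1, 2, 3, 4, 4, 5, 6, 7, 8, 9
  R[10]: 1, 1, 2, 3, 4, 5, 6, 7, 8, 9, 10
  R[11]: 1, 2, 3, 4, 5, 6, 7, 8, 9, 10, 11

so w = (5, 4, 7, 11, 10, 3, 8, 1, 9, 6, 2).

Rothe diagram D(w) (32 cells), 9 SE-corners (essential conditions):

[(1, 4, 0), (4, 10, 3), (5, 3, 0), (5, 6, 2), (5, 9, 3), (7, 2, 0), (7, 6, 3), (9, 6, 4), (10, 2, 1)]


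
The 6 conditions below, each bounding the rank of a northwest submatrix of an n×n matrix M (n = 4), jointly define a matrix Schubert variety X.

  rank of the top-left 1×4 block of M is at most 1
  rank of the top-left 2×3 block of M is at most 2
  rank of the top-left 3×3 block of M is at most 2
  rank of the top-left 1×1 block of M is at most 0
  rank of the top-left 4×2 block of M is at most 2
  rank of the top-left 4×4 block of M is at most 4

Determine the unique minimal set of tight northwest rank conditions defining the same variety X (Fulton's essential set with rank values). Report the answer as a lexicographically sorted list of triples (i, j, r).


Computing R[i][j] = min implied NW-rank bound (n=4, 6 conditions):

  row 1: 0, 1, 1, 1
  row 2: 1, 2, 2, 2
  row 3: 1, 2, 2, 3
  row 4: 1, 2, 3, 4

so w = (2, 1, 4, 3).

D(w) has 2 cells with 2 SE-corners; essential set:

[(1, 1, 0), (3, 3, 2)]


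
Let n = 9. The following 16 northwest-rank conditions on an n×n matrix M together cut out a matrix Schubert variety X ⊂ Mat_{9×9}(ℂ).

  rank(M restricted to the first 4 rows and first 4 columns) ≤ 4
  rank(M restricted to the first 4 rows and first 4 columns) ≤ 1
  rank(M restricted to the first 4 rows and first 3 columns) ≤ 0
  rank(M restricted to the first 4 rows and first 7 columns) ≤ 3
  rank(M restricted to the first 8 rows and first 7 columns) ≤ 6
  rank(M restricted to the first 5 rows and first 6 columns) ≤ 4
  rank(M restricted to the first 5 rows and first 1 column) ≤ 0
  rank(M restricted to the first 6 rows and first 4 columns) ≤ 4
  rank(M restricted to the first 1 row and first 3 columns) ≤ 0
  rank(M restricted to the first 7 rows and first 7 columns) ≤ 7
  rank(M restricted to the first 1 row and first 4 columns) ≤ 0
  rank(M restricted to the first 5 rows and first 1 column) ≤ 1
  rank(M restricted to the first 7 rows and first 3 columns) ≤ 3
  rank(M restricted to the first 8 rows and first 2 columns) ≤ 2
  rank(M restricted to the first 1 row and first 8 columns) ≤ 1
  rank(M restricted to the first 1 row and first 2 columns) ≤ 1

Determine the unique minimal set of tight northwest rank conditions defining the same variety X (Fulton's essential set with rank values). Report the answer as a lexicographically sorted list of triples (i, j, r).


Rank table r_w(9×9) implied by the 16 constraints:

  R[1]: 0 | 0 | 0 | 0 | 1 | 1 | 1 | 1 | 1
  R[2]: 0 | 0 | 0 | 1 | 2 | 2 | 2 | 2 | 2
  R[3]: 0 | 0 | 0 | 1 | 2 | 3 | 3 | 3 | 3
  R[4]: 0 | 0 | 0 | 1 | 2 | 3 | 3 | 4 | 4
  R[5]: 0 | 1 | 1 | 2 | 3 | 4 | 4 | 5 | 5
  R[6]: 1 | 2 | 2 | 3 | 4 | 5 | 5 | 6 | 6
  R[7]: 1 | 2 | 3 | 4 | 5 | 6 | 6 | 7 | 7
  R[8]: 1 | 2 | 3 | 4 | 5 | 6 | 6 | 7 | 8
  R[9]: 1 | 2 | 3 | 4 | 5 | 6 | 7 | 8 | 9

reading off 1-entries of Δ²R: w = (5, 4, 6, 8, 2, 1, 3, 9, 7).

Fulton essential set (5 of the 16 Rothe cells):

[(1, 4, 0), (4, 3, 0), (4, 7, 3), (5, 1, 0), (8, 7, 6)]


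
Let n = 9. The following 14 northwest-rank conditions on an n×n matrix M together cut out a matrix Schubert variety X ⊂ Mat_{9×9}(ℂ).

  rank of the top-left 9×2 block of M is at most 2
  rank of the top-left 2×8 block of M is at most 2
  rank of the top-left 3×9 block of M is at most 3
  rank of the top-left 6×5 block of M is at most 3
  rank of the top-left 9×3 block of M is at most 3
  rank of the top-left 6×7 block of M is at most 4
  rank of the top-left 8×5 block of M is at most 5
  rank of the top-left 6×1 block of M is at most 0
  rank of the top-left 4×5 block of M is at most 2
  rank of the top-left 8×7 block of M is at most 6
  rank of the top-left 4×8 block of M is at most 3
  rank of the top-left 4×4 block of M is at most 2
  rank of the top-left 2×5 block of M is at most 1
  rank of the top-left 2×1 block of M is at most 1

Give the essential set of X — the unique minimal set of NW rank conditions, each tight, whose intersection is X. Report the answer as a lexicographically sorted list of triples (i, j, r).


The tightest implied rank at each (i,j), from the 14 conditions:

  i=1: 0 | 1 | 1 | 1 | 1 | 1 | 1 | 1 | 1
  i=2: 0 | 1 | 1 | 1 | 1 | 2 | 2 | 2 | 2
  i=3: 0 | 1 | 2 | 2 | 2 | 3 | 3 | 3 | 3
  i=4: 0 | 1 | 2 | 2 | 2 | 3 | 3 | 3 | 4
  i=5: 0 | 1 | 2 | 3 | 3 | 4 | 4 | 4 | 5
  i=6: 0 | 1 | 2 | 3 | 3 | 4 | 4 | 5 | 6
  i=7: 1 | 2 | 3 | 4 | 4 | 5 | 5 | 6 | 7
  i=8: 1 | 2 | 3 | 4 | 5 | 6 | 6 | 7 | 8
  i=9: 1 | 2 | 3 | 4 | 5 | 6 | 7 | 8 | 9

second differences of R give the permutation w = (2, 6, 3, 9, 4, 8, 1, 5, 7).

Fulton essential set (6 of the 15 Rothe cells):

[(2, 5, 1), (4, 5, 2), (4, 8, 3), (6, 1, 0), (6, 5, 3), (6, 7, 4)]


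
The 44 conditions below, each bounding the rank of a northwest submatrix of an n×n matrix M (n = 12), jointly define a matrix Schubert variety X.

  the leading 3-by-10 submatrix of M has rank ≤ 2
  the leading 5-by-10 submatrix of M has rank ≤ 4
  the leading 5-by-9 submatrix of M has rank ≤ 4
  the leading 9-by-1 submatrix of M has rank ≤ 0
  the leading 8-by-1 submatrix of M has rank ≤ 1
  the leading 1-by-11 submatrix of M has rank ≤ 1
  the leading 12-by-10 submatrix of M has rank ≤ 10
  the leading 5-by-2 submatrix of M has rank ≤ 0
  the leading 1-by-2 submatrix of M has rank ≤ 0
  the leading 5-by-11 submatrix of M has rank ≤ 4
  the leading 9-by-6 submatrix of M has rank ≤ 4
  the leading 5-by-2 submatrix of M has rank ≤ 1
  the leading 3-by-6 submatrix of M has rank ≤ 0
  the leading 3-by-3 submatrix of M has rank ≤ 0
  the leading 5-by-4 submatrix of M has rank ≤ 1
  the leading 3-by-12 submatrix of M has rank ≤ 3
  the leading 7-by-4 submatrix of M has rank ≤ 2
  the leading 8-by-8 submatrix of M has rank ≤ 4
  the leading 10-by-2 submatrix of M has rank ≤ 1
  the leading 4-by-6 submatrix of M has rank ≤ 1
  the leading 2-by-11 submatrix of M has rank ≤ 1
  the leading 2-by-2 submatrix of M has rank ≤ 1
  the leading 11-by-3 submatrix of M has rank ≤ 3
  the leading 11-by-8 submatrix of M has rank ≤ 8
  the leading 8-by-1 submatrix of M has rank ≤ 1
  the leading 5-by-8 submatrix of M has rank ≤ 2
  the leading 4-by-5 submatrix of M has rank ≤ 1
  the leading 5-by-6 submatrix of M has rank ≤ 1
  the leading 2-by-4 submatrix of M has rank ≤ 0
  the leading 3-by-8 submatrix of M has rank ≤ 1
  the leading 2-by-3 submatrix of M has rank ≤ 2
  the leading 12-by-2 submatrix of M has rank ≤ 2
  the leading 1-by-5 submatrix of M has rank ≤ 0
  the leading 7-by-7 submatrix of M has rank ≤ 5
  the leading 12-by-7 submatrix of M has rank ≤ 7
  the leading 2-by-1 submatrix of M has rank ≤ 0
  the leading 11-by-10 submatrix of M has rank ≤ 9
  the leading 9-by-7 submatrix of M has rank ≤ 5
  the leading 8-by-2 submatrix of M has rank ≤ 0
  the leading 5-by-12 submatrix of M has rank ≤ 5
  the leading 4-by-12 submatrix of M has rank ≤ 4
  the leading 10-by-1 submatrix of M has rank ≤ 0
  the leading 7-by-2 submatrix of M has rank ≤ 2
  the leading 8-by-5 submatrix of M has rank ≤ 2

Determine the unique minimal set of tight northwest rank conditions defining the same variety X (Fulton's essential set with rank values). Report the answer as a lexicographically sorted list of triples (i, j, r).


Computing R[i][j] = min implied NW-rank bound (n=12, 44 conditions):

  R[1]: 0, 0, 0, 0, 0, 0, 1, 1, 1, 1, 1, 1
  R[2]: 0, 0, 0, 0, 0, 0, 1, 1, 1, 1, 1, 2
  R[3]: 0, 0, 0, 0, 0, 0, 1, 1, 2, 2, 2, 3
  R[4]: 0, 0, 1, 1, 1, 1, 2, 2, 3, 3, 3, 4
  R[5]: 0, 0, 1, 1, 1, 1, 2, 2, 3, 4, 4, 5
  R[6]: 0, 0, 1, 2, 2, 2, 3, 3, 4, 5, 5, 6
  R[7]: 0, 0, 1, 2, 2, 3, 4, 4, 5, 6, 6, 7
  R[8]: 0, 0, 1, 2, 2, 3, 4, 4, 5, 6, 7, 8
  R[9]: 0, 1, 2, 3, 3, 4, 5, 5, 6, 7, 8, 9
  R[10]: 0, 1, 2, 3, 4, 5, 6, 6, 7, 8, 9, 10
  R[11]: 1, 2, 3, 4, 5, 6, 7, 7, 8, 9, 10, 11
  R[12]: 1, 2, 3, 4, 5, 6, 7, 8, 9, 10, 11, 12

reading off 1-entries of Δ²R: w = (7, 12, 9, 3, 10, 4, 6, 11, 2, 5, 1, 8).

ℓ(w)=42; the 9 essential cells (i,j,r):

[(2, 11, 1), (3, 6, 0), (3, 8, 1), (5, 6, 1), (5, 8, 2), (8, 2, 0), (8, 5, 2), (8, 8, 4), (10, 1, 0)]


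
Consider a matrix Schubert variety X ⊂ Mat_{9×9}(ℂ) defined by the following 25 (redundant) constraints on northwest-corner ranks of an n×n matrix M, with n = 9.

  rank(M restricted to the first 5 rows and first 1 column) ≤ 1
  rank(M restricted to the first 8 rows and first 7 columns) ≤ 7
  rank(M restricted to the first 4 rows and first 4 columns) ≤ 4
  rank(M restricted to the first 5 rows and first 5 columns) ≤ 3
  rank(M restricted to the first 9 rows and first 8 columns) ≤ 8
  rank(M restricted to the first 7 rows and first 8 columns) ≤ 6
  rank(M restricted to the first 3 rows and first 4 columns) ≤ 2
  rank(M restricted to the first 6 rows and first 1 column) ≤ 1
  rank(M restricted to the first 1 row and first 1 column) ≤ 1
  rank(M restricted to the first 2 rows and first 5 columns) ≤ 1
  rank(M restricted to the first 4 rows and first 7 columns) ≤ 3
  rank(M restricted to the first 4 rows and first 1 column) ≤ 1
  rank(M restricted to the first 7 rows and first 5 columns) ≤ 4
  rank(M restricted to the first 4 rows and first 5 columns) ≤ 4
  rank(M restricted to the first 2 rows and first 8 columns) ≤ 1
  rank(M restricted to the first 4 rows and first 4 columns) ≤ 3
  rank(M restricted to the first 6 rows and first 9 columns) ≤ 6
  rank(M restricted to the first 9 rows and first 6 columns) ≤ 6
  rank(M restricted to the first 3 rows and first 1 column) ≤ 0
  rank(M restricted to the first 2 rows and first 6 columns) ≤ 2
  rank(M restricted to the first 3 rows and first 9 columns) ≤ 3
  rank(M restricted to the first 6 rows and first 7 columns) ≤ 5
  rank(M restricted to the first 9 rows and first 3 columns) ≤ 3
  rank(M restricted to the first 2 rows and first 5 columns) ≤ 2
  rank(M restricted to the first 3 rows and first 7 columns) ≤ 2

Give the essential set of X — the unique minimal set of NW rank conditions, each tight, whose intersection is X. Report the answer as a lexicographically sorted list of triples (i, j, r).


Rank table r_w(9×9) implied by the 25 constraints:

  R[1]: 0  1  1  1  1  1  1  1  1
  R[2]: 0  1  1  1  1  1  1  1  2
  R[3]: 0  1  2  2  2  2  2  2  3
  R[4]: 1  2  3  3  3  3  3  3  4
  R[5]: 1  2  3  3  3  4  4  4  5
  R[6]: 1  2  3  4  4  5  5  5  6
  R[7]: 1  2  3  4  4  5  6  6  7
  R[8]: 1  2  3  4  5  6  7  7  8
  R[9]: 1  2  3  4  5  6  7  8  9

second differences of R give the permutation w = (2, 9, 3, 1, 6, 4, 7, 5, 8).

Rothe diagram D(w) (12 cells), 4 SE-corners (essential conditions):

[(2, 8, 1), (3, 1, 0), (5, 5, 3), (7, 5, 4)]


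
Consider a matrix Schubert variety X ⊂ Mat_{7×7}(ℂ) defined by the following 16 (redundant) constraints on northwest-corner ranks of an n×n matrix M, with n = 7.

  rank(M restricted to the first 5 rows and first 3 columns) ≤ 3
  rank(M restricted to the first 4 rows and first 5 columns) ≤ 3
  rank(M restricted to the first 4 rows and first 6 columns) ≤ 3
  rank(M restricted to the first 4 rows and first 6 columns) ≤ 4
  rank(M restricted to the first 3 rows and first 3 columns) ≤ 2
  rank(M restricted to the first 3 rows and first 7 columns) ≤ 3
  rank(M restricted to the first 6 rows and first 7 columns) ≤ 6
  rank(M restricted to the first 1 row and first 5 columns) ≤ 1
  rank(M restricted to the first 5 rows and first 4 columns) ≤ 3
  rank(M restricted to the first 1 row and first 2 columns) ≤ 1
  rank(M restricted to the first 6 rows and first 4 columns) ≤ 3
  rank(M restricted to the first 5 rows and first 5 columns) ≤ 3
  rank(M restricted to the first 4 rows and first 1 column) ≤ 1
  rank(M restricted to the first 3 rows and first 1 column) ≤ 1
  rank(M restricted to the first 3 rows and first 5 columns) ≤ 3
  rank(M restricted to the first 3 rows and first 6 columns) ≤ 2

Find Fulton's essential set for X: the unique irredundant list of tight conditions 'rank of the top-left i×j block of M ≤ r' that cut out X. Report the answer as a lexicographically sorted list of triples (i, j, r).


Computing R[i][j] = min implied NW-rank bound (n=7, 16 conditions):

  row 1: 1  1  1  1  1  1  1
  row 2: 1  2  2  2  2  2  2
  row 3: 1  2  2  2  2  2  3
  row 4: 1  2  3  3  3  3  4
  row 5: 1  2  3  3  3  4  5
  row 6: 1  2  3  3  4  5  6
  row 7: 1  2  3  4  5  6  7

second differences of R give the permutation w = (1, 2, 7, 3, 6, 5, 4).

|D(w)|=7, |Ess(w)|=3:

[(3, 6, 2), (5, 5, 3), (6, 4, 3)]


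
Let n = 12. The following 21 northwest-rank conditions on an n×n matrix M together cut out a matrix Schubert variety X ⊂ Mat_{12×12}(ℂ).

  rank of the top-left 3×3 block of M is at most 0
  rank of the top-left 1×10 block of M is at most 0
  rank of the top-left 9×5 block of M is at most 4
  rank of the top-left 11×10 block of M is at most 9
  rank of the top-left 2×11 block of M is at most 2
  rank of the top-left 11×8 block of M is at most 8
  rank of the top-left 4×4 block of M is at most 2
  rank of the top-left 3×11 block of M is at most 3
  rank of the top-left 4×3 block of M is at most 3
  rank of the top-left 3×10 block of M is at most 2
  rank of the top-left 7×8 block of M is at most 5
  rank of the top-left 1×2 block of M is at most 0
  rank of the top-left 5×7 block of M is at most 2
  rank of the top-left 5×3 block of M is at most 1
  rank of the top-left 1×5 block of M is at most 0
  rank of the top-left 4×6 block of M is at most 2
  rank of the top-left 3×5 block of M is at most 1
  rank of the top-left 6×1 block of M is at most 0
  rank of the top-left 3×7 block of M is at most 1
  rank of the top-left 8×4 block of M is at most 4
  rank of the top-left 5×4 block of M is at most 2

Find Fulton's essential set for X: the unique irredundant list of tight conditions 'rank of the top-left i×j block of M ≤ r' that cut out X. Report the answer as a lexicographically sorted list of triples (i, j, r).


Computing R[i][j] = min implied NW-rank bound (n=12, 21 conditions):

  row 1: 0 0 0 0 0 0 0 0 0 0 1 1
  row 2: 0 0 0 1 1 1 1 1 1 1 2 2
  row 3: 0 0 0 1 1 1 1 2 2 2 3 3
  row 4: 0 1 1 2 2 2 2 3 3 3 4 4
  row 5: 0 1 1 2 2 2 2 3 4 4 5 5
  row 6: 0 1 2 3 3 3 3 4 5 5 6 6
  row 7: 1 2 3 4 4 4 4 5 6 6 7 7
  row 8: 1 2 3 4 4 5 5 6 7 7 8 8
  row 9: 1 2 3 4 4 5 6 7 8 8 9 9
  row 10: 1 2 3 4 5 6 7 8 9 9 10 10
  row 11: 1 2 3 4 5 6 7 8 9 9 10 11
  row 12: 1 2 3 4 5 6 7 8 9 10 11 12

so w = (11, 4, 8, 2, 9, 3, 1, 6, 7, 5, 12, 10).

D(w) has 29 cells with 8 SE-corners; essential set:

[(1, 10, 0), (3, 3, 0), (3, 7, 1), (5, 3, 1), (5, 7, 2), (6, 1, 0), (9, 5, 4), (11, 10, 9)]


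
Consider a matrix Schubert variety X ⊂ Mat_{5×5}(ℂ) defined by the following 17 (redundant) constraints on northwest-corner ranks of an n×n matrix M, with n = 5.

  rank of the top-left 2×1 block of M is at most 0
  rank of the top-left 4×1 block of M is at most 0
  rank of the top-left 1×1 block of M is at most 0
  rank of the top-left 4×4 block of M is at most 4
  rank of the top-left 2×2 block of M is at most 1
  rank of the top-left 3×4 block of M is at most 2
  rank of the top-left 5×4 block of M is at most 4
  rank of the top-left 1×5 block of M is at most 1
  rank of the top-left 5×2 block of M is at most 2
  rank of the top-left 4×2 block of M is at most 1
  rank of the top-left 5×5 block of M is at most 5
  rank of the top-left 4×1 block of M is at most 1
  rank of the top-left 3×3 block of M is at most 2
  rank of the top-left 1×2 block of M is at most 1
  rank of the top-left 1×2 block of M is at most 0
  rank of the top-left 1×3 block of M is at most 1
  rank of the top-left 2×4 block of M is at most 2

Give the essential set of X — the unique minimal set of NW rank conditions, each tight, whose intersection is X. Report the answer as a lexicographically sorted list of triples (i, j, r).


Recovering R(i,j) via the rank-extension bound from the 17 conditions:

  row 1: 0, 0, 1, 1, 1
  row 2: 0, 1, 2, 2, 2
  row 3: 0, 1, 2, 2, 3
  row 4: 0, 1, 2, 3, 4
  row 5: 1, 2, 3, 4, 5

second differences of R give the permutation w = (3, 2, 5, 4, 1).

Fulton essential set (3 of the 6 Rothe cells):

[(1, 2, 0), (3, 4, 2), (4, 1, 0)]


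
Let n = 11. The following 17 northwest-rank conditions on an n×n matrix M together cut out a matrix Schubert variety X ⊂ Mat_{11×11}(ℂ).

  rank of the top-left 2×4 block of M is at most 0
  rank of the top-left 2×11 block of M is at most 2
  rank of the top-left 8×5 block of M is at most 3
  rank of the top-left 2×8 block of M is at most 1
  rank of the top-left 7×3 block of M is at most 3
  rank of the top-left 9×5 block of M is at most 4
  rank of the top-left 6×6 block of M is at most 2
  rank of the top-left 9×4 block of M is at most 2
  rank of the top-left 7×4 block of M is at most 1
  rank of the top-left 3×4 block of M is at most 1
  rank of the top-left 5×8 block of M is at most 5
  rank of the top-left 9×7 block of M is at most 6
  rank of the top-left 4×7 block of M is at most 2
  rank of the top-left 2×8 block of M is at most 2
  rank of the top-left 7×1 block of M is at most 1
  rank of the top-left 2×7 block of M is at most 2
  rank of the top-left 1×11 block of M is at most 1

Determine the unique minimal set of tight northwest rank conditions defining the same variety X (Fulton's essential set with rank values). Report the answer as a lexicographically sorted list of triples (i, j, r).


Rank table r_w(11×11) implied by the 17 constraints:

  row 1: 0  0  0  0  1  1  1  1  1  1  1
  row 2: 0  0  0  0  1  1  1  1  2  2  2
  row 3: 1  1  1  1  2  2  2  2  3  3  3
  row 4: 1  1  1  1  2  2  2  3  4  4  4
  row 5: 1  1  1  1  2  2  3  4  5  5  5
  row 6: 1  1  1  1  2  2  3  4  5  6  6
  row 7: 1  1  1  1  2  3  4  5  6  7  7
  row 8: 1  2  2  2  3  4  5  6  7  8  8
  row 9: 1  2  2  2  3  4  5  6  7  8  9
  row 10: 1  2  3  3  4  5  6  7  8  9  10
  row 11: 1  2  3  4  5  6  7  8  9  10  11

second differences of R give the permutation w = (5, 9, 1, 8, 7, 10, 6, 2, 11, 3, 4).

|D(w)|=29, |Ess(w)|=6:

[(2, 4, 0), (2, 8, 1), (4, 7, 2), (6, 6, 2), (7, 4, 1), (9, 4, 2)]


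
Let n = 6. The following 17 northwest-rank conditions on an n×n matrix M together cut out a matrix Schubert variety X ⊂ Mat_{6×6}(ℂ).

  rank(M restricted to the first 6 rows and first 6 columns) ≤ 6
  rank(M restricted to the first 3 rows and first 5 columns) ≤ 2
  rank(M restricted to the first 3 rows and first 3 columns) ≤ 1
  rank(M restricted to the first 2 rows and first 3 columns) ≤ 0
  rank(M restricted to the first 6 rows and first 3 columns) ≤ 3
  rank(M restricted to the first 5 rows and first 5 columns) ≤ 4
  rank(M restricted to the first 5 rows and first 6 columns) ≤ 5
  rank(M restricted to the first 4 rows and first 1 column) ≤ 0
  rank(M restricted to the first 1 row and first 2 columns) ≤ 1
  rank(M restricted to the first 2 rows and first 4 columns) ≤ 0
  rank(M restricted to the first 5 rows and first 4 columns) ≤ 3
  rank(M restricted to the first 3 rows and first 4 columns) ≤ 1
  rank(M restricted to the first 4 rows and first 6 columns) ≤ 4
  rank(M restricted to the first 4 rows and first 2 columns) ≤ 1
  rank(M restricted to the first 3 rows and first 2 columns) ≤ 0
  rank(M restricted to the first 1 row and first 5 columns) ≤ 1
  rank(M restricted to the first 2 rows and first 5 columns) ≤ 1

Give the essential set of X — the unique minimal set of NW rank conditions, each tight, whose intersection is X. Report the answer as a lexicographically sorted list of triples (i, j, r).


Recovering R(i,j) via the rank-extension bound from the 17 conditions:

  0  0  0  0  1  1
  0  0  0  0  1  2
  0  0  1  1  2  3
  0  1  2  2  3  4
  1  2  3  3  4  5
  1  2  3  4  5  6

second differences of R give the permutation w = (5, 6, 3, 2, 1, 4).

D(w) has 11 cells with 3 SE-corners; essential set:

[(2, 4, 0), (3, 2, 0), (4, 1, 0)]


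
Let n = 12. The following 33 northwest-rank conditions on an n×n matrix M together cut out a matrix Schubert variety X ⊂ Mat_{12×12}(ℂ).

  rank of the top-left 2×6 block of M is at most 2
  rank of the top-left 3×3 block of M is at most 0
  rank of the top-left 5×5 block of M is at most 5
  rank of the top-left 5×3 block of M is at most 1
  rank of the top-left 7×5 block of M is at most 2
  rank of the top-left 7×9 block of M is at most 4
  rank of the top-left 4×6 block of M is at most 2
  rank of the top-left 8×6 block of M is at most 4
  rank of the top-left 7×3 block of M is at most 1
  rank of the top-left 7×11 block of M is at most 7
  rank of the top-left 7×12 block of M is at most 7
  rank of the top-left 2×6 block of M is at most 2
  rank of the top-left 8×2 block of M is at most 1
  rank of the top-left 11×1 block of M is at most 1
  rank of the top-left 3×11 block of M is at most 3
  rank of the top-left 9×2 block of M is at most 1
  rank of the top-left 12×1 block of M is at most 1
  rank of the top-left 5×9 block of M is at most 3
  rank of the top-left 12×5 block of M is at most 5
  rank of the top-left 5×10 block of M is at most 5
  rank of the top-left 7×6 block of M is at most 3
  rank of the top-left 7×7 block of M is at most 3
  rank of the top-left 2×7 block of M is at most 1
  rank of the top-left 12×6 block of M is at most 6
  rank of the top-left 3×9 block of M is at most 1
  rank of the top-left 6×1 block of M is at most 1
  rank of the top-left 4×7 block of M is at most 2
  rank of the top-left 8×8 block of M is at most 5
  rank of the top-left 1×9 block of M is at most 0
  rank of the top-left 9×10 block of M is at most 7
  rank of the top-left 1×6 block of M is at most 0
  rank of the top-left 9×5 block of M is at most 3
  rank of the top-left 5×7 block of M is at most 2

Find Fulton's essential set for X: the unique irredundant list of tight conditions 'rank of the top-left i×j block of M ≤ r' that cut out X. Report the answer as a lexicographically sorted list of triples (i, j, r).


Rank table r_w(12×12) implied by the 33 constraints:

  0  0  0  0  0  0  0  0  0  1  1  1
  0  0  0  1  1  1  1  1  1  2  2  2
  0  0  0  1  1  1  1  1  1  2  3  3
  1  1  1  2  2  2  2  2  2  3  4  4
  1  1  1  2  2  2  2  3  3  4  5  5
  1  1  1  2  2  3  3  4  4  5  6  6
  1  1  1  2  2  3  3  4  4  5  6  7
  1  1  2  3  3  4  4  5  5  6  7  8
  1  1  2  3  3  4  5  6  6  7  8  9
  1  2  3  4  4  5  6  7  7  8  9  10
  1  2  3  4  5  6  7  8  8  9  10  11
  1  2  3  4  5  6  7  8  9  10  11  12

second differences of R give the permutation w = (10, 4, 11, 1, 8, 6, 12, 3, 7, 2, 5, 9).

D(w) has 36 cells with 10 SE-corners; essential set:

[(1, 9, 0), (3, 3, 0), (3, 9, 1), (5, 7, 2), (7, 3, 1), (7, 5, 2), (7, 7, 3), (7, 9, 4), (9, 2, 1), (9, 5, 3)]
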